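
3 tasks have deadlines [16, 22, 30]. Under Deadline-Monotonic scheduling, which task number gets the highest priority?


Sort tasks by relative deadline (ascending):
  Task 1: deadline = 16
  Task 2: deadline = 22
  Task 3: deadline = 30
Priority order (highest first): [1, 2, 3]
Highest priority task = 1

1


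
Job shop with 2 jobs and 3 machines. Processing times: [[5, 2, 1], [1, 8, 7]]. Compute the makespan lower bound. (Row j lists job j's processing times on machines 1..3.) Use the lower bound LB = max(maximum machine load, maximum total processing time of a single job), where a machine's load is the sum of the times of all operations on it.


Machine loads:
  Machine 1: 5 + 1 = 6
  Machine 2: 2 + 8 = 10
  Machine 3: 1 + 7 = 8
Max machine load = 10
Job totals:
  Job 1: 8
  Job 2: 16
Max job total = 16
Lower bound = max(10, 16) = 16

16


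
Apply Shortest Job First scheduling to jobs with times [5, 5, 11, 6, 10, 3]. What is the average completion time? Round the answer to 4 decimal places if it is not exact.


SJF order (ascending): [3, 5, 5, 6, 10, 11]
Completion times:
  Job 1: burst=3, C=3
  Job 2: burst=5, C=8
  Job 3: burst=5, C=13
  Job 4: burst=6, C=19
  Job 5: burst=10, C=29
  Job 6: burst=11, C=40
Average completion = 112/6 = 18.6667

18.6667


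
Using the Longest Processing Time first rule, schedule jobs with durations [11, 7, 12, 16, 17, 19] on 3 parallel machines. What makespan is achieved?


Sort jobs in decreasing order (LPT): [19, 17, 16, 12, 11, 7]
Assign each job to the least loaded machine:
  Machine 1: jobs [19, 7], load = 26
  Machine 2: jobs [17, 11], load = 28
  Machine 3: jobs [16, 12], load = 28
Makespan = max load = 28

28


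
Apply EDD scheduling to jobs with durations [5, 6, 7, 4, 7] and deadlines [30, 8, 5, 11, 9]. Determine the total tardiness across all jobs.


Sort by due date (EDD order): [(7, 5), (6, 8), (7, 9), (4, 11), (5, 30)]
Compute completion times and tardiness:
  Job 1: p=7, d=5, C=7, tardiness=max(0,7-5)=2
  Job 2: p=6, d=8, C=13, tardiness=max(0,13-8)=5
  Job 3: p=7, d=9, C=20, tardiness=max(0,20-9)=11
  Job 4: p=4, d=11, C=24, tardiness=max(0,24-11)=13
  Job 5: p=5, d=30, C=29, tardiness=max(0,29-30)=0
Total tardiness = 31

31


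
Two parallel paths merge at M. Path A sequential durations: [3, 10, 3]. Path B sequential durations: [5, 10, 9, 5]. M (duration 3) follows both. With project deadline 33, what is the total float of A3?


Forward pass: ES(A3) = sum of predecessors on chain A = 13
EF = ES + duration = 13 + 3 = 16
Backward pass: LF(M) = deadline = 33; LS(M) = 33 - 3 = 30
LF(A3) = LS(M) - sum(successors on chain A) = 30 - 0 = 30
LS = LF - duration = 30 - 3 = 27
Total float = LS - ES = 27 - 13 = 14

14


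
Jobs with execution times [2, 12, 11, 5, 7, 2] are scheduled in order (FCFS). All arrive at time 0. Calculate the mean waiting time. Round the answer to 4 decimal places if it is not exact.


FCFS order (as given): [2, 12, 11, 5, 7, 2]
Waiting times:
  Job 1: wait = 0
  Job 2: wait = 2
  Job 3: wait = 14
  Job 4: wait = 25
  Job 5: wait = 30
  Job 6: wait = 37
Sum of waiting times = 108
Average waiting time = 108/6 = 18.0

18.0


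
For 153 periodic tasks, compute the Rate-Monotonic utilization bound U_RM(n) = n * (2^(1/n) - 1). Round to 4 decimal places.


Compute 2^(1/153) = 1.0045406514
Subtract 1: 1.0045406514 - 1 = 0.0045406514
Multiply by n: 153 * 0.0045406514 = 0.6947196642
Round to 4 dp: 0.6947

0.6947


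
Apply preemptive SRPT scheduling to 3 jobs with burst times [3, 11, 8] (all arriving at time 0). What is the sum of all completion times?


Since all jobs arrive at t=0, SRPT equals SPT ordering.
SPT order: [3, 8, 11]
Completion times:
  Job 1: p=3, C=3
  Job 2: p=8, C=11
  Job 3: p=11, C=22
Total completion time = 3 + 11 + 22 = 36

36


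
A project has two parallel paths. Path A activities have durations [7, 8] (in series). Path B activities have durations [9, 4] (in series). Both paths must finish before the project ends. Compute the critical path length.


Path A total = 7 + 8 = 15
Path B total = 9 + 4 = 13
Critical path = longest path = max(15, 13) = 15

15


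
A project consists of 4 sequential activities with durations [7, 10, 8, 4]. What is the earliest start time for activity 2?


Activity 2 starts after activities 1 through 1 complete.
Predecessor durations: [7]
ES = 7 = 7

7


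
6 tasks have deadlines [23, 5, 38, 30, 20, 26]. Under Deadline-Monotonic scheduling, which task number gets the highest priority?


Sort tasks by relative deadline (ascending):
  Task 2: deadline = 5
  Task 5: deadline = 20
  Task 1: deadline = 23
  Task 6: deadline = 26
  Task 4: deadline = 30
  Task 3: deadline = 38
Priority order (highest first): [2, 5, 1, 6, 4, 3]
Highest priority task = 2

2


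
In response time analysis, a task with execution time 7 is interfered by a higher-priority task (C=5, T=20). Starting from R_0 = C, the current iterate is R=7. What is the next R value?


R_next = C + ceil(R_prev / T_hp) * C_hp
ceil(7 / 20) = ceil(0.35) = 1
Interference = 1 * 5 = 5
R_next = 7 + 5 = 12

12


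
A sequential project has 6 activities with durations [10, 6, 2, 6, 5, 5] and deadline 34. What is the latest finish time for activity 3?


LF(activity 3) = deadline - sum of successor durations
Successors: activities 4 through 6 with durations [6, 5, 5]
Sum of successor durations = 16
LF = 34 - 16 = 18

18


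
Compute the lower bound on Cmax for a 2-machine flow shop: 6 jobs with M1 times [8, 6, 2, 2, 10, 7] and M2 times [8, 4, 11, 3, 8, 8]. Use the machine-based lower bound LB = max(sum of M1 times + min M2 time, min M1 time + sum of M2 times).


LB1 = sum(M1 times) + min(M2 times) = 35 + 3 = 38
LB2 = min(M1 times) + sum(M2 times) = 2 + 42 = 44
Lower bound = max(LB1, LB2) = max(38, 44) = 44

44


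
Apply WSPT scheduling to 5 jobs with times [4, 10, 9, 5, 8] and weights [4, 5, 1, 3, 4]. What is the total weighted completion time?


Compute p/w ratios and sort ascending (WSPT): [(4, 4), (5, 3), (10, 5), (8, 4), (9, 1)]
Compute weighted completion times:
  Job (p=4,w=4): C=4, w*C=4*4=16
  Job (p=5,w=3): C=9, w*C=3*9=27
  Job (p=10,w=5): C=19, w*C=5*19=95
  Job (p=8,w=4): C=27, w*C=4*27=108
  Job (p=9,w=1): C=36, w*C=1*36=36
Total weighted completion time = 282

282


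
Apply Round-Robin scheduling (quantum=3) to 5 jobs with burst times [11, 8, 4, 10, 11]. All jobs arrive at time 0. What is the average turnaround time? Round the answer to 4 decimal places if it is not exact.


Time quantum = 3
Execution trace:
  J1 runs 3 units, time = 3
  J2 runs 3 units, time = 6
  J3 runs 3 units, time = 9
  J4 runs 3 units, time = 12
  J5 runs 3 units, time = 15
  J1 runs 3 units, time = 18
  J2 runs 3 units, time = 21
  J3 runs 1 units, time = 22
  J4 runs 3 units, time = 25
  J5 runs 3 units, time = 28
  J1 runs 3 units, time = 31
  J2 runs 2 units, time = 33
  J4 runs 3 units, time = 36
  J5 runs 3 units, time = 39
  J1 runs 2 units, time = 41
  J4 runs 1 units, time = 42
  J5 runs 2 units, time = 44
Finish times: [41, 33, 22, 42, 44]
Average turnaround = 182/5 = 36.4

36.4


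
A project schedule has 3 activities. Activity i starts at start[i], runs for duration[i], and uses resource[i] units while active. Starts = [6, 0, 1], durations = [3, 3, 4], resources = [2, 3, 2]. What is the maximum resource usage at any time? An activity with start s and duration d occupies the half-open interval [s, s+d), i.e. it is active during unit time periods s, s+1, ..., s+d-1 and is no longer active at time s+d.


Each activity i is active on [start_i, start_i + duration_i).
Compute total resource usage per time slot:
  t=0: active resources = [3], total = 3
  t=1: active resources = [3, 2], total = 5
  t=2: active resources = [3, 2], total = 5
  t=3: active resources = [2], total = 2
  t=4: active resources = [2], total = 2
  t=5: active resources = [], total = 0
  t=6: active resources = [2], total = 2
  t=7: active resources = [2], total = 2
  t=8: active resources = [2], total = 2
Peak resource demand = 5

5


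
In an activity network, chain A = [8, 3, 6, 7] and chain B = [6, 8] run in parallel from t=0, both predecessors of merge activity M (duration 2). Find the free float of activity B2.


ES(B2) = sum of predecessors on chain B = 6
EF(B2) = ES + duration = 6 + 8 = 14
Successor of B2 is M. ES(M) = max(sum(A), sum(B)) = max(24, 14) = 24
Free float = ES(successor) - EF(current) = 24 - 14 = 10

10


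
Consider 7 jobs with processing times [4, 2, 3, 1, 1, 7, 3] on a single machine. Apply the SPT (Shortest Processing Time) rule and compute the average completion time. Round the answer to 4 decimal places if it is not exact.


Sort jobs by processing time (SPT order): [1, 1, 2, 3, 3, 4, 7]
Compute completion times sequentially:
  Job 1: processing = 1, completes at 1
  Job 2: processing = 1, completes at 2
  Job 3: processing = 2, completes at 4
  Job 4: processing = 3, completes at 7
  Job 5: processing = 3, completes at 10
  Job 6: processing = 4, completes at 14
  Job 7: processing = 7, completes at 21
Sum of completion times = 59
Average completion time = 59/7 = 8.4286

8.4286


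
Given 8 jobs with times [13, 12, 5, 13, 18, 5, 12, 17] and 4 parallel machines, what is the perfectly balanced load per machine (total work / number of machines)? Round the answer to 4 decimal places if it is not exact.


Total processing time = 13 + 12 + 5 + 13 + 18 + 5 + 12 + 17 = 95
Number of machines = 4
Ideal balanced load = 95 / 4 = 23.75

23.75


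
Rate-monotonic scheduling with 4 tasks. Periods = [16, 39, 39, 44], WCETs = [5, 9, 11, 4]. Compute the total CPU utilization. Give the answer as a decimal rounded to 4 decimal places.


Compute individual utilizations (exact fractions):
  Task 1: C/T = 5/16 (approx. 0.3125)
  Task 2: C/T = 9/39 = 3/13 (approx. 0.2308)
  Task 3: C/T = 11/39 (approx. 0.2821)
  Task 4: C/T = 4/44 = 1/11 (approx. 0.0909)
Total utilization U = 5/16 + 3/13 + 11/39 + 1/11 = 6289/6864
Rounded to 4 decimal places: U = 0.9162
RM (Liu & Layland) bound for 4 tasks = 0.756828; compare with U = 6289/6864 (approx. 0.916230)
bound < U <= 1, so the RM sufficient condition is not met (inconclusive; an exact test such as response-time analysis is needed).

0.9162


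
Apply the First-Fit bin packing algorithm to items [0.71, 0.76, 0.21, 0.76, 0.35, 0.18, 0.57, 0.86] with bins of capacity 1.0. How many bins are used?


Place items sequentially using First-Fit:
  Item 0.71 -> new Bin 1
  Item 0.76 -> new Bin 2
  Item 0.21 -> Bin 1 (now 0.92)
  Item 0.76 -> new Bin 3
  Item 0.35 -> new Bin 4
  Item 0.18 -> Bin 2 (now 0.94)
  Item 0.57 -> Bin 4 (now 0.92)
  Item 0.86 -> new Bin 5
Total bins used = 5

5


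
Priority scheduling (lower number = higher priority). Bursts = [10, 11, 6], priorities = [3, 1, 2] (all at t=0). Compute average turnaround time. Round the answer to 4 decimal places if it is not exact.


Sort by priority (ascending = highest first):
Order: [(1, 11), (2, 6), (3, 10)]
Completion times:
  Priority 1, burst=11, C=11
  Priority 2, burst=6, C=17
  Priority 3, burst=10, C=27
Average turnaround = 55/3 = 18.3333

18.3333


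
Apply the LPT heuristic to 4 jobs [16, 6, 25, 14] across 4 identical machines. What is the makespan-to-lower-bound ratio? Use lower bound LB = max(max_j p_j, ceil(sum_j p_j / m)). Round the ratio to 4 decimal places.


LPT order: [25, 16, 14, 6]
Machine loads after assignment: [25, 16, 14, 6]
LPT makespan = 25
Lower bound = max(max_job, ceil(total/4)) = max(25, 16) = 25
Ratio = 25 / 25 = 1.0

1.0


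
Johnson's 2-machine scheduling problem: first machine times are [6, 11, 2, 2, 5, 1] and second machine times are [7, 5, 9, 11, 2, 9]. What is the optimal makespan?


Apply Johnson's rule:
  Group 1 (a <= b): [(6, 1, 9), (3, 2, 9), (4, 2, 11), (1, 6, 7)]
  Group 2 (a > b): [(2, 11, 5), (5, 5, 2)]
Optimal job order: [6, 3, 4, 1, 2, 5]
Schedule:
  Job 6: M1 done at 1, M2 done at 10
  Job 3: M1 done at 3, M2 done at 19
  Job 4: M1 done at 5, M2 done at 30
  Job 1: M1 done at 11, M2 done at 37
  Job 2: M1 done at 22, M2 done at 42
  Job 5: M1 done at 27, M2 done at 44
Makespan = 44

44


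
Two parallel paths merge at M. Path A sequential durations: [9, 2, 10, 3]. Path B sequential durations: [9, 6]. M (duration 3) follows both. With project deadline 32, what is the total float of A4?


Forward pass: ES(A4) = sum of predecessors on chain A = 21
EF = ES + duration = 21 + 3 = 24
Backward pass: LF(M) = deadline = 32; LS(M) = 32 - 3 = 29
LF(A4) = LS(M) - sum(successors on chain A) = 29 - 0 = 29
LS = LF - duration = 29 - 3 = 26
Total float = LS - ES = 26 - 21 = 5

5


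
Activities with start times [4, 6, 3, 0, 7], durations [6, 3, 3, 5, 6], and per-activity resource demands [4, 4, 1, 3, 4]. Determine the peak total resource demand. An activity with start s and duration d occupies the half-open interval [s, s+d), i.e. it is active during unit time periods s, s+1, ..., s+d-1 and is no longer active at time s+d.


Each activity i is active on [start_i, start_i + duration_i).
Compute total resource usage per time slot:
  t=0: active resources = [3], total = 3
  t=1: active resources = [3], total = 3
  t=2: active resources = [3], total = 3
  t=3: active resources = [1, 3], total = 4
  t=4: active resources = [4, 1, 3], total = 8
  t=5: active resources = [4, 1], total = 5
  t=6: active resources = [4, 4], total = 8
  t=7: active resources = [4, 4, 4], total = 12
  t=8: active resources = [4, 4, 4], total = 12
  t=9: active resources = [4, 4], total = 8
  t=10: active resources = [4], total = 4
  t=11: active resources = [4], total = 4
  t=12: active resources = [4], total = 4
Peak resource demand = 12

12


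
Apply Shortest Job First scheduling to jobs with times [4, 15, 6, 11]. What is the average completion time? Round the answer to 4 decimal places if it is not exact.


SJF order (ascending): [4, 6, 11, 15]
Completion times:
  Job 1: burst=4, C=4
  Job 2: burst=6, C=10
  Job 3: burst=11, C=21
  Job 4: burst=15, C=36
Average completion = 71/4 = 17.75

17.75


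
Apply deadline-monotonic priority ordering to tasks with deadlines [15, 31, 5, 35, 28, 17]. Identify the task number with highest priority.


Sort tasks by relative deadline (ascending):
  Task 3: deadline = 5
  Task 1: deadline = 15
  Task 6: deadline = 17
  Task 5: deadline = 28
  Task 2: deadline = 31
  Task 4: deadline = 35
Priority order (highest first): [3, 1, 6, 5, 2, 4]
Highest priority task = 3

3


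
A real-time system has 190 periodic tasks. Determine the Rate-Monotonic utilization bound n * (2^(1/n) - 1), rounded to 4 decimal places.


Compute 2^(1/190) = 1.0036548056
Subtract 1: 1.0036548056 - 1 = 0.0036548056
Multiply by n: 190 * 0.0036548056 = 0.6944130640
Round to 4 dp: 0.6944

0.6944


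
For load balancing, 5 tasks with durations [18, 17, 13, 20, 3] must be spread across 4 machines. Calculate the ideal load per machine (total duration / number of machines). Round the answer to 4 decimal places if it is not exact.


Total processing time = 18 + 17 + 13 + 20 + 3 = 71
Number of machines = 4
Ideal balanced load = 71 / 4 = 17.75

17.75


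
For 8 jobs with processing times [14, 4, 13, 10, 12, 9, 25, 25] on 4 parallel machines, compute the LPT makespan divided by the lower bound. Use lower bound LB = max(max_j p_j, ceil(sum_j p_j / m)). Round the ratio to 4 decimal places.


LPT order: [25, 25, 14, 13, 12, 10, 9, 4]
Machine loads after assignment: [29, 25, 33, 25]
LPT makespan = 33
Lower bound = max(max_job, ceil(total/4)) = max(25, 28) = 28
Ratio = 33 / 28 = 1.1786

1.1786


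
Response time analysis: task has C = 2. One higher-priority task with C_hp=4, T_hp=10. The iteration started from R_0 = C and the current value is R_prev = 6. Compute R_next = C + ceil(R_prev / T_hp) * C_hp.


R_next = C + ceil(R_prev / T_hp) * C_hp
ceil(6 / 10) = ceil(0.6) = 1
Interference = 1 * 4 = 4
R_next = 2 + 4 = 6
R_next = R_prev, so the iteration has converged (response time = 6).

6


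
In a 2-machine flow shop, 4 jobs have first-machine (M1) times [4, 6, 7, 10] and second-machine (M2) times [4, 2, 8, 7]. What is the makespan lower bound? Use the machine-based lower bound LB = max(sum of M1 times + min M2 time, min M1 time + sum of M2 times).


LB1 = sum(M1 times) + min(M2 times) = 27 + 2 = 29
LB2 = min(M1 times) + sum(M2 times) = 4 + 21 = 25
Lower bound = max(LB1, LB2) = max(29, 25) = 29

29


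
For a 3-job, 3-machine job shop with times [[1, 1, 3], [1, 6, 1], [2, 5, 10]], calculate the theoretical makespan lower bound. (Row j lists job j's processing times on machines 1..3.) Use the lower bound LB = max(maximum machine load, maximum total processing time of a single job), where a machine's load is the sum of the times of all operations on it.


Machine loads:
  Machine 1: 1 + 1 + 2 = 4
  Machine 2: 1 + 6 + 5 = 12
  Machine 3: 3 + 1 + 10 = 14
Max machine load = 14
Job totals:
  Job 1: 5
  Job 2: 8
  Job 3: 17
Max job total = 17
Lower bound = max(14, 17) = 17

17


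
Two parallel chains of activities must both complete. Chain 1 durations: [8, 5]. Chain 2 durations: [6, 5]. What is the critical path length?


Path A total = 8 + 5 = 13
Path B total = 6 + 5 = 11
Critical path = longest path = max(13, 11) = 13

13


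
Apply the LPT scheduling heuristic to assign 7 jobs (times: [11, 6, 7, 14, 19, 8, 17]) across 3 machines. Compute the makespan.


Sort jobs in decreasing order (LPT): [19, 17, 14, 11, 8, 7, 6]
Assign each job to the least loaded machine:
  Machine 1: jobs [19, 7], load = 26
  Machine 2: jobs [17, 8, 6], load = 31
  Machine 3: jobs [14, 11], load = 25
Makespan = max load = 31

31


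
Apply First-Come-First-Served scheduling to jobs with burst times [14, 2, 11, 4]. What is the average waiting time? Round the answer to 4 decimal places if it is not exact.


FCFS order (as given): [14, 2, 11, 4]
Waiting times:
  Job 1: wait = 0
  Job 2: wait = 14
  Job 3: wait = 16
  Job 4: wait = 27
Sum of waiting times = 57
Average waiting time = 57/4 = 14.25

14.25


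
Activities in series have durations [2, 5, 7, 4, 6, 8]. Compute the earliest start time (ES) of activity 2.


Activity 2 starts after activities 1 through 1 complete.
Predecessor durations: [2]
ES = 2 = 2

2


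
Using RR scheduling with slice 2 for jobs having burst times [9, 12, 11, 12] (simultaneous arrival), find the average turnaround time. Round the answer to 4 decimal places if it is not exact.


Time quantum = 2
Execution trace:
  J1 runs 2 units, time = 2
  J2 runs 2 units, time = 4
  J3 runs 2 units, time = 6
  J4 runs 2 units, time = 8
  J1 runs 2 units, time = 10
  J2 runs 2 units, time = 12
  J3 runs 2 units, time = 14
  J4 runs 2 units, time = 16
  J1 runs 2 units, time = 18
  J2 runs 2 units, time = 20
  J3 runs 2 units, time = 22
  J4 runs 2 units, time = 24
  J1 runs 2 units, time = 26
  J2 runs 2 units, time = 28
  J3 runs 2 units, time = 30
  J4 runs 2 units, time = 32
  J1 runs 1 units, time = 33
  J2 runs 2 units, time = 35
  J3 runs 2 units, time = 37
  J4 runs 2 units, time = 39
  J2 runs 2 units, time = 41
  J3 runs 1 units, time = 42
  J4 runs 2 units, time = 44
Finish times: [33, 41, 42, 44]
Average turnaround = 160/4 = 40.0

40.0


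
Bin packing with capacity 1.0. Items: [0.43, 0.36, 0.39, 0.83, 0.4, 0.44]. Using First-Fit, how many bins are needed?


Place items sequentially using First-Fit:
  Item 0.43 -> new Bin 1
  Item 0.36 -> Bin 1 (now 0.79)
  Item 0.39 -> new Bin 2
  Item 0.83 -> new Bin 3
  Item 0.4 -> Bin 2 (now 0.79)
  Item 0.44 -> new Bin 4
Total bins used = 4

4


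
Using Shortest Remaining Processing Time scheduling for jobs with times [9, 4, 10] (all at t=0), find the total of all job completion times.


Since all jobs arrive at t=0, SRPT equals SPT ordering.
SPT order: [4, 9, 10]
Completion times:
  Job 1: p=4, C=4
  Job 2: p=9, C=13
  Job 3: p=10, C=23
Total completion time = 4 + 13 + 23 = 40

40


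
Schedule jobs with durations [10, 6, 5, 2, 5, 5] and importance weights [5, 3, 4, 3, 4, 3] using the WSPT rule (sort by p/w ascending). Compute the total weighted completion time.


Compute p/w ratios and sort ascending (WSPT): [(2, 3), (5, 4), (5, 4), (5, 3), (10, 5), (6, 3)]
Compute weighted completion times:
  Job (p=2,w=3): C=2, w*C=3*2=6
  Job (p=5,w=4): C=7, w*C=4*7=28
  Job (p=5,w=4): C=12, w*C=4*12=48
  Job (p=5,w=3): C=17, w*C=3*17=51
  Job (p=10,w=5): C=27, w*C=5*27=135
  Job (p=6,w=3): C=33, w*C=3*33=99
Total weighted completion time = 367

367


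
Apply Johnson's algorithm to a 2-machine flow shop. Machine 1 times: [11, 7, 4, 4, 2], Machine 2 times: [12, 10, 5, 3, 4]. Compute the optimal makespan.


Apply Johnson's rule:
  Group 1 (a <= b): [(5, 2, 4), (3, 4, 5), (2, 7, 10), (1, 11, 12)]
  Group 2 (a > b): [(4, 4, 3)]
Optimal job order: [5, 3, 2, 1, 4]
Schedule:
  Job 5: M1 done at 2, M2 done at 6
  Job 3: M1 done at 6, M2 done at 11
  Job 2: M1 done at 13, M2 done at 23
  Job 1: M1 done at 24, M2 done at 36
  Job 4: M1 done at 28, M2 done at 39
Makespan = 39

39


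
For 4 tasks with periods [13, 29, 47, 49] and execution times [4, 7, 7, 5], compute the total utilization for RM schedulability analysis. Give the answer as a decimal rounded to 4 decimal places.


Compute individual utilizations (exact fractions):
  Task 1: C/T = 4/13 (approx. 0.3077)
  Task 2: C/T = 7/29 (approx. 0.2414)
  Task 3: C/T = 7/47 (approx. 0.1489)
  Task 4: C/T = 5/49 (approx. 0.102)
Total utilization U = 4/13 + 7/29 + 7/47 + 5/49 = 694627/868231
Rounded to 4 decimal places: U = 0.8000
RM (Liu & Layland) bound for 4 tasks = 0.756828; compare with U = 694627/868231 (approx. 0.800049)
bound < U <= 1, so the RM sufficient condition is not met (inconclusive; an exact test such as response-time analysis is needed).

0.8000


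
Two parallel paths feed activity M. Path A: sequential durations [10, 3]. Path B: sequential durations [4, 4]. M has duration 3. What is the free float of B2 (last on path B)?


ES(B2) = sum of predecessors on chain B = 4
EF(B2) = ES + duration = 4 + 4 = 8
Successor of B2 is M. ES(M) = max(sum(A), sum(B)) = max(13, 8) = 13
Free float = ES(successor) - EF(current) = 13 - 8 = 5

5


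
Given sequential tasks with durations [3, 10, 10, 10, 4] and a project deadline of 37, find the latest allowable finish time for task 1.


LF(activity 1) = deadline - sum of successor durations
Successors: activities 2 through 5 with durations [10, 10, 10, 4]
Sum of successor durations = 34
LF = 37 - 34 = 3

3


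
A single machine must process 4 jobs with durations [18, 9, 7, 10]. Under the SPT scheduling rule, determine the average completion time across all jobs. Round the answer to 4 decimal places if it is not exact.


Sort jobs by processing time (SPT order): [7, 9, 10, 18]
Compute completion times sequentially:
  Job 1: processing = 7, completes at 7
  Job 2: processing = 9, completes at 16
  Job 3: processing = 10, completes at 26
  Job 4: processing = 18, completes at 44
Sum of completion times = 93
Average completion time = 93/4 = 23.25

23.25


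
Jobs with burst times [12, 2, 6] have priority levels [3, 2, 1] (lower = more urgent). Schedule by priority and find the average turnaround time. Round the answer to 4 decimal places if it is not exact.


Sort by priority (ascending = highest first):
Order: [(1, 6), (2, 2), (3, 12)]
Completion times:
  Priority 1, burst=6, C=6
  Priority 2, burst=2, C=8
  Priority 3, burst=12, C=20
Average turnaround = 34/3 = 11.3333

11.3333


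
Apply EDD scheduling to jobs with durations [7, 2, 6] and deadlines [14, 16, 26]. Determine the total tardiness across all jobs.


Sort by due date (EDD order): [(7, 14), (2, 16), (6, 26)]
Compute completion times and tardiness:
  Job 1: p=7, d=14, C=7, tardiness=max(0,7-14)=0
  Job 2: p=2, d=16, C=9, tardiness=max(0,9-16)=0
  Job 3: p=6, d=26, C=15, tardiness=max(0,15-26)=0
Total tardiness = 0

0


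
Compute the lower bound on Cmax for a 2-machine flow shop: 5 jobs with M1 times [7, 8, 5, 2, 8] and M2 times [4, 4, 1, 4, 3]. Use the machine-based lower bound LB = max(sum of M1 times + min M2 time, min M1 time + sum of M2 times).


LB1 = sum(M1 times) + min(M2 times) = 30 + 1 = 31
LB2 = min(M1 times) + sum(M2 times) = 2 + 16 = 18
Lower bound = max(LB1, LB2) = max(31, 18) = 31

31


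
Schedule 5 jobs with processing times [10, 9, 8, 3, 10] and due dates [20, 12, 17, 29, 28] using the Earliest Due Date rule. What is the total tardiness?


Sort by due date (EDD order): [(9, 12), (8, 17), (10, 20), (10, 28), (3, 29)]
Compute completion times and tardiness:
  Job 1: p=9, d=12, C=9, tardiness=max(0,9-12)=0
  Job 2: p=8, d=17, C=17, tardiness=max(0,17-17)=0
  Job 3: p=10, d=20, C=27, tardiness=max(0,27-20)=7
  Job 4: p=10, d=28, C=37, tardiness=max(0,37-28)=9
  Job 5: p=3, d=29, C=40, tardiness=max(0,40-29)=11
Total tardiness = 27

27


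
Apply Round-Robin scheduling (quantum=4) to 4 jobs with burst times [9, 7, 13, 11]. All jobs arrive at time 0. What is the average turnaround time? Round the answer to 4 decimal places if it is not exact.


Time quantum = 4
Execution trace:
  J1 runs 4 units, time = 4
  J2 runs 4 units, time = 8
  J3 runs 4 units, time = 12
  J4 runs 4 units, time = 16
  J1 runs 4 units, time = 20
  J2 runs 3 units, time = 23
  J3 runs 4 units, time = 27
  J4 runs 4 units, time = 31
  J1 runs 1 units, time = 32
  J3 runs 4 units, time = 36
  J4 runs 3 units, time = 39
  J3 runs 1 units, time = 40
Finish times: [32, 23, 40, 39]
Average turnaround = 134/4 = 33.5

33.5


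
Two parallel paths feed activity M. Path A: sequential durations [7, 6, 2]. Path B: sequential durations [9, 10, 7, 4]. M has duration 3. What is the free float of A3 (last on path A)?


ES(A3) = sum of predecessors on chain A = 13
EF(A3) = ES + duration = 13 + 2 = 15
Successor of A3 is M. ES(M) = max(sum(A), sum(B)) = max(15, 30) = 30
Free float = ES(successor) - EF(current) = 30 - 15 = 15

15


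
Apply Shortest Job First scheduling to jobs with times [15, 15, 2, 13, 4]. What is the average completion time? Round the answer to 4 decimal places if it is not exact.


SJF order (ascending): [2, 4, 13, 15, 15]
Completion times:
  Job 1: burst=2, C=2
  Job 2: burst=4, C=6
  Job 3: burst=13, C=19
  Job 4: burst=15, C=34
  Job 5: burst=15, C=49
Average completion = 110/5 = 22.0

22.0


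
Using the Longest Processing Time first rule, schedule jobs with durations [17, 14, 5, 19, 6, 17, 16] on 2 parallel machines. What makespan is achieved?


Sort jobs in decreasing order (LPT): [19, 17, 17, 16, 14, 6, 5]
Assign each job to the least loaded machine:
  Machine 1: jobs [19, 16, 6, 5], load = 46
  Machine 2: jobs [17, 17, 14], load = 48
Makespan = max load = 48

48


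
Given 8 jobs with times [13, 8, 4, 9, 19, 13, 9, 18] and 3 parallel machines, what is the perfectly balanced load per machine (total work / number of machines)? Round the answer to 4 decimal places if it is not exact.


Total processing time = 13 + 8 + 4 + 9 + 19 + 13 + 9 + 18 = 93
Number of machines = 3
Ideal balanced load = 93 / 3 = 31.0

31.0


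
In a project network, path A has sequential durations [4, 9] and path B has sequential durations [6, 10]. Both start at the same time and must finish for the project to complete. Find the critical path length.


Path A total = 4 + 9 = 13
Path B total = 6 + 10 = 16
Critical path = longest path = max(13, 16) = 16

16


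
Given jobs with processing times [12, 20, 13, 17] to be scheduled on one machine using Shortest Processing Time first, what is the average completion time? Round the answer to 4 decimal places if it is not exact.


Sort jobs by processing time (SPT order): [12, 13, 17, 20]
Compute completion times sequentially:
  Job 1: processing = 12, completes at 12
  Job 2: processing = 13, completes at 25
  Job 3: processing = 17, completes at 42
  Job 4: processing = 20, completes at 62
Sum of completion times = 141
Average completion time = 141/4 = 35.25

35.25


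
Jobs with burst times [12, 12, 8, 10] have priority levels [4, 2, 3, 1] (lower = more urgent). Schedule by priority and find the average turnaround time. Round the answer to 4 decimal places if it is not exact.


Sort by priority (ascending = highest first):
Order: [(1, 10), (2, 12), (3, 8), (4, 12)]
Completion times:
  Priority 1, burst=10, C=10
  Priority 2, burst=12, C=22
  Priority 3, burst=8, C=30
  Priority 4, burst=12, C=42
Average turnaround = 104/4 = 26.0

26.0


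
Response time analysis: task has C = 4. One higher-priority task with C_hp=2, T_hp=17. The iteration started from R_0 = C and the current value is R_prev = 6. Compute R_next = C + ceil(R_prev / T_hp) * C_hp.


R_next = C + ceil(R_prev / T_hp) * C_hp
ceil(6 / 17) = ceil(0.3529) = 1
Interference = 1 * 2 = 2
R_next = 4 + 2 = 6
R_next = R_prev, so the iteration has converged (response time = 6).

6


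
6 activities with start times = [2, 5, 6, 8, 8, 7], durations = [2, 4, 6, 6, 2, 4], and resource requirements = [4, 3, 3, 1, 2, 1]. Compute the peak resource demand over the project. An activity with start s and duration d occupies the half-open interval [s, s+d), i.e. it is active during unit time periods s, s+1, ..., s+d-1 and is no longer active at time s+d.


Each activity i is active on [start_i, start_i + duration_i).
Compute total resource usage per time slot:
  t=0: active resources = [], total = 0
  t=1: active resources = [], total = 0
  t=2: active resources = [4], total = 4
  t=3: active resources = [4], total = 4
  t=4: active resources = [], total = 0
  t=5: active resources = [3], total = 3
  t=6: active resources = [3, 3], total = 6
  t=7: active resources = [3, 3, 1], total = 7
  t=8: active resources = [3, 3, 1, 2, 1], total = 10
  t=9: active resources = [3, 1, 2, 1], total = 7
  t=10: active resources = [3, 1, 1], total = 5
  t=11: active resources = [3, 1], total = 4
  t=12: active resources = [1], total = 1
  t=13: active resources = [1], total = 1
Peak resource demand = 10

10


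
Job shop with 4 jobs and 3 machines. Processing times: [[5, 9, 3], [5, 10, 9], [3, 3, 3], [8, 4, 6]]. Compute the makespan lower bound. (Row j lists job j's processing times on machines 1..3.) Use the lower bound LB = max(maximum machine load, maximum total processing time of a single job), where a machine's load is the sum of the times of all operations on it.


Machine loads:
  Machine 1: 5 + 5 + 3 + 8 = 21
  Machine 2: 9 + 10 + 3 + 4 = 26
  Machine 3: 3 + 9 + 3 + 6 = 21
Max machine load = 26
Job totals:
  Job 1: 17
  Job 2: 24
  Job 3: 9
  Job 4: 18
Max job total = 24
Lower bound = max(26, 24) = 26

26


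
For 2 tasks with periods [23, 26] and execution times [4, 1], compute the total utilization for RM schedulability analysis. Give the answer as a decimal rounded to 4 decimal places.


Compute individual utilizations (exact fractions):
  Task 1: C/T = 4/23 (approx. 0.1739)
  Task 2: C/T = 1/26 (approx. 0.0385)
Total utilization U = 4/23 + 1/26 = 127/598
Rounded to 4 decimal places: U = 0.2124
RM (Liu & Layland) bound for 2 tasks = 0.828427; compare with U = 127/598 (approx. 0.212375)
U <= bound, so schedulable by RM sufficient condition.

0.2124


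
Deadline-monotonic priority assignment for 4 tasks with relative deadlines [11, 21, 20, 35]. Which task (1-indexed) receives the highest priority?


Sort tasks by relative deadline (ascending):
  Task 1: deadline = 11
  Task 3: deadline = 20
  Task 2: deadline = 21
  Task 4: deadline = 35
Priority order (highest first): [1, 3, 2, 4]
Highest priority task = 1

1


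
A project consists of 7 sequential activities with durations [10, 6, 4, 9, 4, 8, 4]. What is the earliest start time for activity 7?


Activity 7 starts after activities 1 through 6 complete.
Predecessor durations: [10, 6, 4, 9, 4, 8]
ES = 10 + 6 + 4 + 9 + 4 + 8 = 41

41


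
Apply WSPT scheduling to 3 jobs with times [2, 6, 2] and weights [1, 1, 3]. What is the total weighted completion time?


Compute p/w ratios and sort ascending (WSPT): [(2, 3), (2, 1), (6, 1)]
Compute weighted completion times:
  Job (p=2,w=3): C=2, w*C=3*2=6
  Job (p=2,w=1): C=4, w*C=1*4=4
  Job (p=6,w=1): C=10, w*C=1*10=10
Total weighted completion time = 20

20


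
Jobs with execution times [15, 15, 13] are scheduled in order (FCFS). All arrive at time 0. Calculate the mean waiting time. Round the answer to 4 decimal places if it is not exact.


FCFS order (as given): [15, 15, 13]
Waiting times:
  Job 1: wait = 0
  Job 2: wait = 15
  Job 3: wait = 30
Sum of waiting times = 45
Average waiting time = 45/3 = 15.0

15.0


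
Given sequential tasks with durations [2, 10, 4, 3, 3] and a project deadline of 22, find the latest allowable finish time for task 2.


LF(activity 2) = deadline - sum of successor durations
Successors: activities 3 through 5 with durations [4, 3, 3]
Sum of successor durations = 10
LF = 22 - 10 = 12

12


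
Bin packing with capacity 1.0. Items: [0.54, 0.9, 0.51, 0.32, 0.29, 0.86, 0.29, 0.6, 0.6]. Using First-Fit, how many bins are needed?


Place items sequentially using First-Fit:
  Item 0.54 -> new Bin 1
  Item 0.9 -> new Bin 2
  Item 0.51 -> new Bin 3
  Item 0.32 -> Bin 1 (now 0.86)
  Item 0.29 -> Bin 3 (now 0.8)
  Item 0.86 -> new Bin 4
  Item 0.29 -> new Bin 5
  Item 0.6 -> Bin 5 (now 0.89)
  Item 0.6 -> new Bin 6
Total bins used = 6

6


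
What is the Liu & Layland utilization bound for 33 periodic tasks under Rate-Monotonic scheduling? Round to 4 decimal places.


Compute 2^(1/33) = 1.0212266063
Subtract 1: 1.0212266063 - 1 = 0.0212266063
Multiply by n: 33 * 0.0212266063 = 0.7004780079
Round to 4 dp: 0.7005

0.7005


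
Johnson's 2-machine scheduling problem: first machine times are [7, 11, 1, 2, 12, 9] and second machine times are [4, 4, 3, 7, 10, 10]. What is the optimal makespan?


Apply Johnson's rule:
  Group 1 (a <= b): [(3, 1, 3), (4, 2, 7), (6, 9, 10)]
  Group 2 (a > b): [(5, 12, 10), (1, 7, 4), (2, 11, 4)]
Optimal job order: [3, 4, 6, 5, 1, 2]
Schedule:
  Job 3: M1 done at 1, M2 done at 4
  Job 4: M1 done at 3, M2 done at 11
  Job 6: M1 done at 12, M2 done at 22
  Job 5: M1 done at 24, M2 done at 34
  Job 1: M1 done at 31, M2 done at 38
  Job 2: M1 done at 42, M2 done at 46
Makespan = 46

46


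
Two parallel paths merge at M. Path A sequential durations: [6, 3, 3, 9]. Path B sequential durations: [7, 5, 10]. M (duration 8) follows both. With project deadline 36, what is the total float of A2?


Forward pass: ES(A2) = sum of predecessors on chain A = 6
EF = ES + duration = 6 + 3 = 9
Backward pass: LF(M) = deadline = 36; LS(M) = 36 - 8 = 28
LF(A2) = LS(M) - sum(successors on chain A) = 28 - 12 = 16
LS = LF - duration = 16 - 3 = 13
Total float = LS - ES = 13 - 6 = 7

7


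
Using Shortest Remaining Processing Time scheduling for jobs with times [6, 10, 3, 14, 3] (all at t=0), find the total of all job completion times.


Since all jobs arrive at t=0, SRPT equals SPT ordering.
SPT order: [3, 3, 6, 10, 14]
Completion times:
  Job 1: p=3, C=3
  Job 2: p=3, C=6
  Job 3: p=6, C=12
  Job 4: p=10, C=22
  Job 5: p=14, C=36
Total completion time = 3 + 6 + 12 + 22 + 36 = 79

79


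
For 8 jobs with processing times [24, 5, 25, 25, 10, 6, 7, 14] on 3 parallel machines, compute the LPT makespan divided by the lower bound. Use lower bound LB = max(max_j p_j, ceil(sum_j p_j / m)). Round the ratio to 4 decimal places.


LPT order: [25, 25, 24, 14, 10, 7, 6, 5]
Machine loads after assignment: [40, 38, 38]
LPT makespan = 40
Lower bound = max(max_job, ceil(total/3)) = max(25, 39) = 39
Ratio = 40 / 39 = 1.0256

1.0256


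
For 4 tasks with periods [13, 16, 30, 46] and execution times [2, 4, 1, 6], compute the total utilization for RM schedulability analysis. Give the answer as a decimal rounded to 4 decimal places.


Compute individual utilizations (exact fractions):
  Task 1: C/T = 2/13 (approx. 0.1538)
  Task 2: C/T = 4/16 = 1/4 (approx. 0.25)
  Task 3: C/T = 1/30 (approx. 0.0333)
  Task 4: C/T = 6/46 = 3/23 (approx. 0.1304)
Total utilization U = 2/13 + 1/4 + 1/30 + 3/23 = 10183/17940
Rounded to 4 decimal places: U = 0.5676
RM (Liu & Layland) bound for 4 tasks = 0.756828; compare with U = 10183/17940 (approx. 0.567614)
U <= bound, so schedulable by RM sufficient condition.

0.5676


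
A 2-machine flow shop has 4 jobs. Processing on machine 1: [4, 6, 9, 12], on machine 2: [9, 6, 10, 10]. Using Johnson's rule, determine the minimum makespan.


Apply Johnson's rule:
  Group 1 (a <= b): [(1, 4, 9), (2, 6, 6), (3, 9, 10)]
  Group 2 (a > b): [(4, 12, 10)]
Optimal job order: [1, 2, 3, 4]
Schedule:
  Job 1: M1 done at 4, M2 done at 13
  Job 2: M1 done at 10, M2 done at 19
  Job 3: M1 done at 19, M2 done at 29
  Job 4: M1 done at 31, M2 done at 41
Makespan = 41

41


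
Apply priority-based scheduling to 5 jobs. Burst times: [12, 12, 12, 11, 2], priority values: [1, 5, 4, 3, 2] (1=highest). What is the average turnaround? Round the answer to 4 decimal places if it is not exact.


Sort by priority (ascending = highest first):
Order: [(1, 12), (2, 2), (3, 11), (4, 12), (5, 12)]
Completion times:
  Priority 1, burst=12, C=12
  Priority 2, burst=2, C=14
  Priority 3, burst=11, C=25
  Priority 4, burst=12, C=37
  Priority 5, burst=12, C=49
Average turnaround = 137/5 = 27.4

27.4


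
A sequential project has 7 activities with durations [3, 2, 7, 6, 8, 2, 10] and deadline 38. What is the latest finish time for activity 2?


LF(activity 2) = deadline - sum of successor durations
Successors: activities 3 through 7 with durations [7, 6, 8, 2, 10]
Sum of successor durations = 33
LF = 38 - 33 = 5

5


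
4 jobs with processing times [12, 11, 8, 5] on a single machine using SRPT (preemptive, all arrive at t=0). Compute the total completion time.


Since all jobs arrive at t=0, SRPT equals SPT ordering.
SPT order: [5, 8, 11, 12]
Completion times:
  Job 1: p=5, C=5
  Job 2: p=8, C=13
  Job 3: p=11, C=24
  Job 4: p=12, C=36
Total completion time = 5 + 13 + 24 + 36 = 78

78


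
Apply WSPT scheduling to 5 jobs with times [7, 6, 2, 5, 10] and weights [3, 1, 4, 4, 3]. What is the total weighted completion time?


Compute p/w ratios and sort ascending (WSPT): [(2, 4), (5, 4), (7, 3), (10, 3), (6, 1)]
Compute weighted completion times:
  Job (p=2,w=4): C=2, w*C=4*2=8
  Job (p=5,w=4): C=7, w*C=4*7=28
  Job (p=7,w=3): C=14, w*C=3*14=42
  Job (p=10,w=3): C=24, w*C=3*24=72
  Job (p=6,w=1): C=30, w*C=1*30=30
Total weighted completion time = 180

180


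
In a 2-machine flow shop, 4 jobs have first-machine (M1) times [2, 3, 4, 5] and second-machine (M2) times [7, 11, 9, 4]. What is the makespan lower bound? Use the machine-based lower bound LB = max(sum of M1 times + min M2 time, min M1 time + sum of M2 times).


LB1 = sum(M1 times) + min(M2 times) = 14 + 4 = 18
LB2 = min(M1 times) + sum(M2 times) = 2 + 31 = 33
Lower bound = max(LB1, LB2) = max(18, 33) = 33

33


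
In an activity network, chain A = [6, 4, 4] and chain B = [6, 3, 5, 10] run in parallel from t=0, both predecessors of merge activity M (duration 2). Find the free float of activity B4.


ES(B4) = sum of predecessors on chain B = 14
EF(B4) = ES + duration = 14 + 10 = 24
Successor of B4 is M. ES(M) = max(sum(A), sum(B)) = max(14, 24) = 24
Free float = ES(successor) - EF(current) = 24 - 24 = 0

0


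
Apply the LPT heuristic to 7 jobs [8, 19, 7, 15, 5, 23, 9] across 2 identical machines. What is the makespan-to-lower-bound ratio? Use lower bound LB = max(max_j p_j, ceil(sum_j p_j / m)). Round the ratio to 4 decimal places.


LPT order: [23, 19, 15, 9, 8, 7, 5]
Machine loads after assignment: [45, 41]
LPT makespan = 45
Lower bound = max(max_job, ceil(total/2)) = max(23, 43) = 43
Ratio = 45 / 43 = 1.0465

1.0465


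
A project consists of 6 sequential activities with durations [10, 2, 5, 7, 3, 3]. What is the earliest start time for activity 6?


Activity 6 starts after activities 1 through 5 complete.
Predecessor durations: [10, 2, 5, 7, 3]
ES = 10 + 2 + 5 + 7 + 3 = 27

27


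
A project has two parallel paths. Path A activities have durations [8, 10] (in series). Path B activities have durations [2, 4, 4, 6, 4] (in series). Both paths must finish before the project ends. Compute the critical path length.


Path A total = 8 + 10 = 18
Path B total = 2 + 4 + 4 + 6 + 4 = 20
Critical path = longest path = max(18, 20) = 20

20
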